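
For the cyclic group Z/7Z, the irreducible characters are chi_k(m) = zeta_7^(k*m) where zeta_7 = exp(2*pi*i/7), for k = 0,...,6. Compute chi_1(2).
chi_1(2) = zeta_7^2 = exp(4*I*pi/7)

Solution. chi_1(2) = zeta_7^(1*2) = zeta_7^2. Since zeta_7^7 = 1, this equals zeta_7^2 = exp(2*pi*i*2/7) = exp(4*I*pi/7).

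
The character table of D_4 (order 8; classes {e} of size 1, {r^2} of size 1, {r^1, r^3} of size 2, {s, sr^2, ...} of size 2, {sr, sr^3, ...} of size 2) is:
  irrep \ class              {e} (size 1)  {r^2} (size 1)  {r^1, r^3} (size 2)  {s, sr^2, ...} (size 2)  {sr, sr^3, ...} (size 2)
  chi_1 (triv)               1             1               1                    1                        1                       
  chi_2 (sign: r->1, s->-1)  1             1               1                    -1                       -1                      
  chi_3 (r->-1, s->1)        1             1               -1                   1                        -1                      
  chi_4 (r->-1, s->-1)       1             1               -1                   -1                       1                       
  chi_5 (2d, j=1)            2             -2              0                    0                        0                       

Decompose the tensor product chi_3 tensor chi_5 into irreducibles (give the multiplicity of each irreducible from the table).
chi_3 tensor chi_5 = chi_5 (all other irreducibles have multiplicity 0).

Justification: The character of a tensor product is the pointwise product (chi_3 * chi_5)(C) = chi_3(C) * chi_5(C):
  {e}: (1)*(2), {r^2}: (1)*(-2), {r^1, r^3}: (-1)*(0), {s, sr^2, ...}: (1)*(0), {sr, sr^3, ...}: (-1)*(0)
so (chi_3 * chi_5) takes values
  {e} -> 2, {r^2} -> -2, {r^1, r^3} -> 0, {s, sr^2, ...} -> 0, {sr, sr^3, ...} -> 0.
Now take the inner product of this character with each irreducible chi from the table, <chi_3*chi_5, chi> = (1/8) sum_C |C| (chi_3*chi_5)(C) conj(chi(C)):
  <chi_3*chi_5, chi_1> = (1/8)[1*(2)*conj(1) + 1*(-2)*conj(1) + 2*(0)*conj(1) + 2*(0)*conj(1) + 2*(0)*conj(1)]
      = (1/8)[(2) + (-2) + (0) + (0) + (0)] = 0/8 = 0
  <chi_3*chi_5, chi_2> = (1/8)[1*(2)*conj(1) + 1*(-2)*conj(1) + 2*(0)*conj(1) + 2*(0)*conj(-1) + 2*(0)*conj(-1)]
      = (1/8)[(2) + (-2) + (0) + (0) + (0)] = 0/8 = 0
  <chi_3*chi_5, chi_3> = (1/8)[1*(2)*conj(1) + 1*(-2)*conj(1) + 2*(0)*conj(-1) + 2*(0)*conj(1) + 2*(0)*conj(-1)]
      = (1/8)[(2) + (-2) + (0) + (0) + (0)] = 0/8 = 0
  <chi_3*chi_5, chi_4> = (1/8)[1*(2)*conj(1) + 1*(-2)*conj(1) + 2*(0)*conj(-1) + 2*(0)*conj(-1) + 2*(0)*conj(1)]
      = (1/8)[(2) + (-2) + (0) + (0) + (0)] = 0/8 = 0
  <chi_3*chi_5, chi_5> = (1/8)[1*(2)*conj(2) + 1*(-2)*conj(-2) + 2*(0)*conj(0) + 2*(0)*conj(0) + 2*(0)*conj(0)]
      = (1/8)[(4) + (4) + (0) + (0) + (0)] = 8/8 = 1
Hence the multiplicities are chi_5: 1. Dimension check: dim(chi_3)*dim(chi_5) = 1*2 = 2 and sum (mult * dim) = 1*2 = 2.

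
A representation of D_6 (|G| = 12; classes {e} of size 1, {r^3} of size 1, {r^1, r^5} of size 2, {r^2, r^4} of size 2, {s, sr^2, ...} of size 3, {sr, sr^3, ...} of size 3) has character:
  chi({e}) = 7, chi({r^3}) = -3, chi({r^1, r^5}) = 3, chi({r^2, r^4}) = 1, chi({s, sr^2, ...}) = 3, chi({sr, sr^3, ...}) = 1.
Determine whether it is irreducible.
Not irreducible (reducible): <chi, chi> = 9 > 1.

Working: <chi, chi> = (1/|G|) sum_C |C| * |chi(C)|^2 = (1/12)[1*|7|^2 + 1*|-3|^2 + 2*|3|^2 + 2*|1|^2 + 3*|3|^2 + 3*|1|^2]
  = (1/12)[(49) + (9) + (18) + (2) + (27) + (3)] = 108/12 = 9.
A character is irreducible iff <chi, chi> = 1, so this representation is reducible.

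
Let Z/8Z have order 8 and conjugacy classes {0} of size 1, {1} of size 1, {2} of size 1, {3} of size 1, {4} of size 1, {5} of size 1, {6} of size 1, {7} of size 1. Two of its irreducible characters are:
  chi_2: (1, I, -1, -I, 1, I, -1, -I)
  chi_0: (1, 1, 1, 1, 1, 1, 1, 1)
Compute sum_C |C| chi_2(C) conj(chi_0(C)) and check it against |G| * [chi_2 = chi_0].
Sum = 0; so <chi_2, chi_0> = 0 (distinct irreducibles are orthogonal).

Derivation: Compute term by term over conjugacy classes (|C| * chi_2(C) * conj(chi_0(C))):
  1*(1)*conj(1) + 1*(I)*conj(1) + 1*(-1)*conj(1) + 1*(-I)*conj(1) + 1*(1)*conj(1) + 1*(I)*conj(1) + 1*(-1)*conj(1) + 1*(-I)*conj(1)
  = (1) + (I) + (-1) + (-I) + (1) + (I) + (-1) + (-I)
  = 0.
(Exp terms are combined using exp(i*s)*conj(exp(i*t)) = exp(i*(s-t)), and sums of them are collapsed using the identity that for every m > 1 the m distinct m-th roots of unity sum to 0, e.g. 1 + exp(2*I*pi/3) + exp(-2*I*pi/3) = 0.)
Dividing by |G| = 8 gives 0/8 = 0, matching the row-orthogonality relation <chi_2, chi_0> = [chi_2 = chi_0].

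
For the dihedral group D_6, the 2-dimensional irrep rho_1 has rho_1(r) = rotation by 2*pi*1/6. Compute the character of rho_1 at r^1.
chi_{rho_1}(r^1) = 2*cos(2*pi*1*1/6) = 1

Solution. rho_1(r^1) is rotation by angle 2*pi*1*1/6, whose trace is 2*cos(2*pi*1*1/6) = 1.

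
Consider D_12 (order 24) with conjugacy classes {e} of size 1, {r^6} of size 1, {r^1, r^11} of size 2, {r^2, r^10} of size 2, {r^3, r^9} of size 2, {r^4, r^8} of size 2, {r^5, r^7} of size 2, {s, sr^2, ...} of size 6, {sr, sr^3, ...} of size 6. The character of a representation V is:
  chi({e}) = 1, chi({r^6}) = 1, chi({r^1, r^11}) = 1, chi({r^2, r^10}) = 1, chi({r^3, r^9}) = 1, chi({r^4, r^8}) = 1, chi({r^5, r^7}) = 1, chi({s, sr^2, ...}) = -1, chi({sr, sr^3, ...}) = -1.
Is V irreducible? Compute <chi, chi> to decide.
Irreducible: <chi, chi> = 1.

Justification: <chi, chi> = (1/|G|) sum_C |C| * |chi(C)|^2 = (1/24)[1*|1|^2 + 1*|1|^2 + 2*|1|^2 + 2*|1|^2 + 2*|1|^2 + 2*|1|^2 + 2*|1|^2 + 6*|-1|^2 + 6*|-1|^2]
  = (1/24)[(1) + (1) + (2) + (2) + (2) + (2) + (2) + (6) + (6)] = 24/24 = 1.
A character is irreducible iff <chi, chi> = 1, so this representation is irreducible.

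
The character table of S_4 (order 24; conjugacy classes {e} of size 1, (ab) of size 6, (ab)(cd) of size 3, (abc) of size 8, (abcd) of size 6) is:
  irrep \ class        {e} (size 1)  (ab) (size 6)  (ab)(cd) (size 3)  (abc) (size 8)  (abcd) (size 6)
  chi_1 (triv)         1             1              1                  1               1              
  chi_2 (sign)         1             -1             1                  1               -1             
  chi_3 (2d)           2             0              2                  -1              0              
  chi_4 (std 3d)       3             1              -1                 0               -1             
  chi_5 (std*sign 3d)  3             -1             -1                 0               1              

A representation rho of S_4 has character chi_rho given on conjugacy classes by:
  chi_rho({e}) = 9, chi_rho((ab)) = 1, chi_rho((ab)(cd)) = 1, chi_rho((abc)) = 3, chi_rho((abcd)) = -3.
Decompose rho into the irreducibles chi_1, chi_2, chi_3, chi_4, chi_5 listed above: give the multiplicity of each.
Multiplicities: chi_1: 1, chi_2: 2, chi_3: 0, chi_4: 2, chi_5: 0.

Solution. Use <chi_rho, chi> = (1/|G|) sum_C |C| * chi_rho(C) * conj(chi(C)) with |G| = 24 for each irreducible chi in the table:
  <chi_rho, chi_1> = (1/24)[1*(9)*conj(1) + 6*(1)*conj(1) + 3*(1)*conj(1) + 8*(3)*conj(1) + 6*(-3)*conj(1)]
      = (1/24)[(9) + (6) + (3) + (24) + (-18)] = 24/24 = 1
  <chi_rho, chi_2> = (1/24)[1*(9)*conj(1) + 6*(1)*conj(-1) + 3*(1)*conj(1) + 8*(3)*conj(1) + 6*(-3)*conj(-1)]
      = (1/24)[(9) + (-6) + (3) + (24) + (18)] = 48/24 = 2
  <chi_rho, chi_3> = (1/24)[1*(9)*conj(2) + 6*(1)*conj(0) + 3*(1)*conj(2) + 8*(3)*conj(-1) + 6*(-3)*conj(0)]
      = (1/24)[(18) + (0) + (6) + (-24) + (0)] = 0/24 = 0
  <chi_rho, chi_4> = (1/24)[1*(9)*conj(3) + 6*(1)*conj(1) + 3*(1)*conj(-1) + 8*(3)*conj(0) + 6*(-3)*conj(-1)]
      = (1/24)[(27) + (6) + (-3) + (0) + (18)] = 48/24 = 2
  <chi_rho, chi_5> = (1/24)[1*(9)*conj(3) + 6*(1)*conj(-1) + 3*(1)*conj(-1) + 8*(3)*conj(0) + 6*(-3)*conj(1)]
      = (1/24)[(27) + (-6) + (-3) + (0) + (-18)] = 0/24 = 0
Dimension check: dim(rho) = sum (mult * dim) = 1*1 + 2*1 + 0*2 + 2*3 + 0*3 = 9 = chi_rho(e) = 9.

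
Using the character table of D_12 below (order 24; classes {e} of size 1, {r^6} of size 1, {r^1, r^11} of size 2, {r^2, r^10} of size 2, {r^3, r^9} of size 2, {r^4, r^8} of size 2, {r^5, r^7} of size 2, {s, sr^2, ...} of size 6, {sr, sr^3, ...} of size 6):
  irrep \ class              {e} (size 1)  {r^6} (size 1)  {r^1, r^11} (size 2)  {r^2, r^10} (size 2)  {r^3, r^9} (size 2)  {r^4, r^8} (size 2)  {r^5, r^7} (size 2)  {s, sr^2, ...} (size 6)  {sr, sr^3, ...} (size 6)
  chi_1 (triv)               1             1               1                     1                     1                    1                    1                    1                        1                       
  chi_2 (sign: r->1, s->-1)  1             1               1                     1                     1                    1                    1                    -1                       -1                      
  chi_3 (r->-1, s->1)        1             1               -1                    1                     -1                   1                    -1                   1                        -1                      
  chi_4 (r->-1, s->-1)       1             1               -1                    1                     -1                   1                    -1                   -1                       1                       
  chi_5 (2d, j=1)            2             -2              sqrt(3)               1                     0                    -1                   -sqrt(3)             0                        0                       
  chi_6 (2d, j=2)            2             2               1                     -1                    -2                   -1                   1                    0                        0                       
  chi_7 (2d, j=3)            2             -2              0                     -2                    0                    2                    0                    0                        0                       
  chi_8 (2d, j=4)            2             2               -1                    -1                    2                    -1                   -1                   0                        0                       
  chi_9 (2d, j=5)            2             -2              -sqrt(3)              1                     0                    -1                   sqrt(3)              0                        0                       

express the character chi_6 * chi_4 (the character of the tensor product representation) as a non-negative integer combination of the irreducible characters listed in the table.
chi_6 tensor chi_4 = chi_8 (all other irreducibles have multiplicity 0).

Why: The character of a tensor product is the pointwise product (chi_6 * chi_4)(C) = chi_6(C) * chi_4(C):
  {e}: (2)*(1), {r^6}: (2)*(1), {r^1, r^11}: (1)*(-1), {r^2, r^10}: (-1)*(1), {r^3, r^9}: (-2)*(-1), {r^4, r^8}: (-1)*(1), {r^5, r^7}: (1)*(-1), {s, sr^2, ...}: (0)*(-1), {sr, sr^3, ...}: (0)*(1)
so (chi_6 * chi_4) takes values
  {e} -> 2, {r^6} -> 2, {r^1, r^11} -> -1, {r^2, r^10} -> -1, {r^3, r^9} -> 2, {r^4, r^8} -> -1, {r^5, r^7} -> -1, {s, sr^2, ...} -> 0, {sr, sr^3, ...} -> 0.
Now take the inner product of this character with each irreducible chi from the table, <chi_6*chi_4, chi> = (1/24) sum_C |C| (chi_6*chi_4)(C) conj(chi(C)):
  <chi_6*chi_4, chi_1> = (1/24)[1*(2)*conj(1) + 1*(2)*conj(1) + 2*(-1)*conj(1) + 2*(-1)*conj(1) + 2*(2)*conj(1) + 2*(-1)*conj(1) + 2*(-1)*conj(1) + 6*(0)*conj(1) + 6*(0)*conj(1)]
      = (1/24)[(2) + (2) + (-2) + (-2) + (4) + (-2) + (-2) + (0) + (0)] = 0/24 = 0
  <chi_6*chi_4, chi_2> = (1/24)[1*(2)*conj(1) + 1*(2)*conj(1) + 2*(-1)*conj(1) + 2*(-1)*conj(1) + 2*(2)*conj(1) + 2*(-1)*conj(1) + 2*(-1)*conj(1) + 6*(0)*conj(-1) + 6*(0)*conj(-1)]
      = (1/24)[(2) + (2) + (-2) + (-2) + (4) + (-2) + (-2) + (0) + (0)] = 0/24 = 0
  <chi_6*chi_4, chi_3> = (1/24)[1*(2)*conj(1) + 1*(2)*conj(1) + 2*(-1)*conj(-1) + 2*(-1)*conj(1) + 2*(2)*conj(-1) + 2*(-1)*conj(1) + 2*(-1)*conj(-1) + 6*(0)*conj(1) + 6*(0)*conj(-1)]
      = (1/24)[(2) + (2) + (2) + (-2) + (-4) + (-2) + (2) + (0) + (0)] = 0/24 = 0
  <chi_6*chi_4, chi_4> = (1/24)[1*(2)*conj(1) + 1*(2)*conj(1) + 2*(-1)*conj(-1) + 2*(-1)*conj(1) + 2*(2)*conj(-1) + 2*(-1)*conj(1) + 2*(-1)*conj(-1) + 6*(0)*conj(-1) + 6*(0)*conj(1)]
      = (1/24)[(2) + (2) + (2) + (-2) + (-4) + (-2) + (2) + (0) + (0)] = 0/24 = 0
  <chi_6*chi_4, chi_5> = (1/24)[1*(2)*conj(2) + 1*(2)*conj(-2) + 2*(-1)*conj(sqrt(3)) + 2*(-1)*conj(1) + 2*(2)*conj(0) + 2*(-1)*conj(-1) + 2*(-1)*conj(-sqrt(3)) + 6*(0)*conj(0) + 6*(0)*conj(0)]
      = (1/24)[(4) + (-4) + (-2*sqrt(3)) + (-2) + (0) + (2) + (2*sqrt(3)) + (0) + (0)] = 0/24 = 0
  <chi_6*chi_4, chi_6> = (1/24)[1*(2)*conj(2) + 1*(2)*conj(2) + 2*(-1)*conj(1) + 2*(-1)*conj(-1) + 2*(2)*conj(-2) + 2*(-1)*conj(-1) + 2*(-1)*conj(1) + 6*(0)*conj(0) + 6*(0)*conj(0)]
      = (1/24)[(4) + (4) + (-2) + (2) + (-8) + (2) + (-2) + (0) + (0)] = 0/24 = 0
  <chi_6*chi_4, chi_7> = (1/24)[1*(2)*conj(2) + 1*(2)*conj(-2) + 2*(-1)*conj(0) + 2*(-1)*conj(-2) + 2*(2)*conj(0) + 2*(-1)*conj(2) + 2*(-1)*conj(0) + 6*(0)*conj(0) + 6*(0)*conj(0)]
      = (1/24)[(4) + (-4) + (0) + (4) + (0) + (-4) + (0) + (0) + (0)] = 0/24 = 0
  <chi_6*chi_4, chi_8> = (1/24)[1*(2)*conj(2) + 1*(2)*conj(2) + 2*(-1)*conj(-1) + 2*(-1)*conj(-1) + 2*(2)*conj(2) + 2*(-1)*conj(-1) + 2*(-1)*conj(-1) + 6*(0)*conj(0) + 6*(0)*conj(0)]
      = (1/24)[(4) + (4) + (2) + (2) + (8) + (2) + (2) + (0) + (0)] = 24/24 = 1
  <chi_6*chi_4, chi_9> = (1/24)[1*(2)*conj(2) + 1*(2)*conj(-2) + 2*(-1)*conj(-sqrt(3)) + 2*(-1)*conj(1) + 2*(2)*conj(0) + 2*(-1)*conj(-1) + 2*(-1)*conj(sqrt(3)) + 6*(0)*conj(0) + 6*(0)*conj(0)]
      = (1/24)[(4) + (-4) + (2*sqrt(3)) + (-2) + (0) + (2) + (-2*sqrt(3)) + (0) + (0)] = 0/24 = 0
Hence the multiplicities are chi_8: 1. Dimension check: dim(chi_6)*dim(chi_4) = 2*1 = 2 and sum (mult * dim) = 1*2 = 2.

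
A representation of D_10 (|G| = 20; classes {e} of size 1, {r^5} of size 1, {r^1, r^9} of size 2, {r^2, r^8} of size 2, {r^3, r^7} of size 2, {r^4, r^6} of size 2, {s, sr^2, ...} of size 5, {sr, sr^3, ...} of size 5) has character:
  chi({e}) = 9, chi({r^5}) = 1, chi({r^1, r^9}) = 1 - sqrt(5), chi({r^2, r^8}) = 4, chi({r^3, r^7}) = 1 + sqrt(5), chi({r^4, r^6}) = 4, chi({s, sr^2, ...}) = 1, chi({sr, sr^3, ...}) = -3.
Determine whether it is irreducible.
Not irreducible (reducible): <chi, chi> = 11 > 1.

Why: <chi, chi> = (1/|G|) sum_C |C| * |chi(C)|^2 = (1/20)[1*|9|^2 + 1*|1|^2 + 2*|1 - sqrt(5)|^2 + 2*|4|^2 + 2*|1 + sqrt(5)|^2 + 2*|4|^2 + 5*|1|^2 + 5*|-3|^2]
  = (1/20)[(81) + (1) + (12 - 4*sqrt(5)) + (32) + (4*sqrt(5) + 12) + (32) + (5) + (45)] = 220/20 = 11.
A character is irreducible iff <chi, chi> = 1, so this representation is reducible.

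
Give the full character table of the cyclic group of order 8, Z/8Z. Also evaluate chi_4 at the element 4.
Character table of Z/8Z (irreps indexed chi_0,...,chi_7 with chi_k(m) = zeta_8^(k*m), zeta_8 = exp(2*pi*i/8)):
  irrep \ class  {0} (size 1)  {1} (size 1)    {2} (size 1)  {3} (size 1)    {4} (size 1)  {5} (size 1)    {6} (size 1)  {7} (size 1)  
  chi_0          1             1               1             1               1             1               1             1             
  chi_1          1             exp(I*pi/4)     I             exp(3*I*pi/4)   -1            exp(-3*I*pi/4)  -I            exp(-I*pi/4)  
  chi_2          1             I               -1            -I              1             I               -1            -I            
  chi_3          1             exp(3*I*pi/4)   -I            exp(I*pi/4)     -1            exp(-I*pi/4)    I             exp(-3*I*pi/4)
  chi_4          1             -1              1             -1              1             -1              1             -1            
  chi_5          1             exp(-3*I*pi/4)  I             exp(-I*pi/4)    -1            exp(I*pi/4)     -I            exp(3*I*pi/4) 
  chi_6          1             -I              -1            I               1             -I              -1            I             
  chi_7          1             exp(-I*pi/4)    -I            exp(-3*I*pi/4)  -1            exp(3*I*pi/4)   I             exp(I*pi/4)   

Spot check: chi_4(4) = zeta_8^(4*4) = zeta_8^16 = 1.

Derivation: Z/8Z is abelian, so all 8 irreducible complex representations are 1-dimensional. They are given by chi_k(m) = zeta_8^(k*m) for k = 0,...,7. Row orthogonality: sum_m chi_k(m) conj(chi_l(m)) = 8 * [k = l].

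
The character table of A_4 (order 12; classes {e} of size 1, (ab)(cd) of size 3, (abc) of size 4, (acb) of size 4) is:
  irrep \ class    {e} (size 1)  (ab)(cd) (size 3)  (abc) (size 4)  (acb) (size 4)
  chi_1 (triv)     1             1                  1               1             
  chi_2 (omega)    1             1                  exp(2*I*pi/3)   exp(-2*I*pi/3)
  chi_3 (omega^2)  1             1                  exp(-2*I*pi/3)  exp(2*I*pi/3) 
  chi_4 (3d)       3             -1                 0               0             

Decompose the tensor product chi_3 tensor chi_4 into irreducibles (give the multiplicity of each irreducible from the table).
chi_3 tensor chi_4 = chi_4 (all other irreducibles have multiplicity 0).

Details: The character of a tensor product is the pointwise product (chi_3 * chi_4)(C) = chi_3(C) * chi_4(C):
  {e}: (1)*(3), (ab)(cd): (1)*(-1), (abc): (exp(-2*I*pi/3))*(0), (acb): (exp(2*I*pi/3))*(0)
so (chi_3 * chi_4) takes values
  {e} -> 3, (ab)(cd) -> -1, (abc) -> 0, (acb) -> 0.
Now take the inner product of this character with each irreducible chi from the table, <chi_3*chi_4, chi> = (1/12) sum_C |C| (chi_3*chi_4)(C) conj(chi(C)):
  <chi_3*chi_4, chi_1> = (1/12)[1*(3)*conj(1) + 3*(-1)*conj(1) + 4*(0)*conj(1) + 4*(0)*conj(1)]
      = (1/12)[(3) + (-3) + (0) + (0)] = 0/12 = 0
  <chi_3*chi_4, chi_2> = (1/12)[1*(3)*conj(1) + 3*(-1)*conj(1) + 4*(0)*conj(exp(2*I*pi/3)) + 4*(0)*conj(exp(-2*I*pi/3))]
      = (1/12)[(3) + (-3) + (0) + (0)] = 0/12 = 0
  <chi_3*chi_4, chi_3> = (1/12)[1*(3)*conj(1) + 3*(-1)*conj(1) + 4*(0)*conj(exp(-2*I*pi/3)) + 4*(0)*conj(exp(2*I*pi/3))]
      = (1/12)[(3) + (-3) + (0) + (0)] = 0/12 = 0
  <chi_3*chi_4, chi_4> = (1/12)[1*(3)*conj(3) + 3*(-1)*conj(-1) + 4*(0)*conj(0) + 4*(0)*conj(0)]
      = (1/12)[(9) + (3) + (0) + (0)] = 12/12 = 1
(Exp terms are combined using exp(i*s)*conj(exp(i*t)) = exp(i*(s-t)), and sums of them are collapsed using the identity that for every m > 1 the m distinct m-th roots of unity sum to 0, e.g. 1 + exp(2*I*pi/3) + exp(-2*I*pi/3) = 0.)
Hence the multiplicities are chi_4: 1. Dimension check: dim(chi_3)*dim(chi_4) = 1*3 = 3 and sum (mult * dim) = 1*3 = 3.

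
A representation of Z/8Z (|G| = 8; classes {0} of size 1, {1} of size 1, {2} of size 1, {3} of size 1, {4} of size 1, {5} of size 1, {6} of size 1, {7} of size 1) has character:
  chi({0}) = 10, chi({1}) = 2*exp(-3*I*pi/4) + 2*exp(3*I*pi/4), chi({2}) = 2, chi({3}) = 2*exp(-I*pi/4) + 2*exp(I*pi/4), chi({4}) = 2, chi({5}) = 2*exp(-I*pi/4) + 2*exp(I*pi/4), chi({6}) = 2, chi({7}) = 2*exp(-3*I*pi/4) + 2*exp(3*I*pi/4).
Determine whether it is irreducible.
Not irreducible (reducible): <chi, chi> = 18 > 1.

Why: <chi, chi> = (1/|G|) sum_C |C| * |chi(C)|^2 = (1/8)[1*|10|^2 + 1*|2*exp(-3*I*pi/4) + 2*exp(3*I*pi/4)|^2 + 1*|2|^2 + 1*|2*exp(-I*pi/4) + 2*exp(I*pi/4)|^2 + 1*|2|^2 + 1*|2*exp(-I*pi/4) + 2*exp(I*pi/4)|^2 + 1*|2|^2 + 1*|2*exp(-3*I*pi/4) + 2*exp(3*I*pi/4)|^2]
  = (1/8)[(100) + (8) + (4) + (8) + (4) + (8) + (4) + (8)] = 144/8 = 18.
(Exp terms are combined using exp(i*s)*conj(exp(i*t)) = exp(i*(s-t)), and sums of them are collapsed using the identity that for every m > 1 the m distinct m-th roots of unity sum to 0, e.g. 1 + exp(2*I*pi/3) + exp(-2*I*pi/3) = 0.)
A character is irreducible iff <chi, chi> = 1, so this representation is reducible.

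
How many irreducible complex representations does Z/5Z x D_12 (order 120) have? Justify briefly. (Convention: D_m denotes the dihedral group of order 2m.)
45

Proof sketch: The number of irreducible complex representations of a finite group equals its number of conjugacy classes. For a direct product, #classes(G x H) = #classes(G) * #classes(H). Z/5Z has 5 classes (abelian), D_12 has 9 classes, so 5 * 9 = 45, so Z/5Z x D_12 (order 120) has exactly 45 irreducible complex representations.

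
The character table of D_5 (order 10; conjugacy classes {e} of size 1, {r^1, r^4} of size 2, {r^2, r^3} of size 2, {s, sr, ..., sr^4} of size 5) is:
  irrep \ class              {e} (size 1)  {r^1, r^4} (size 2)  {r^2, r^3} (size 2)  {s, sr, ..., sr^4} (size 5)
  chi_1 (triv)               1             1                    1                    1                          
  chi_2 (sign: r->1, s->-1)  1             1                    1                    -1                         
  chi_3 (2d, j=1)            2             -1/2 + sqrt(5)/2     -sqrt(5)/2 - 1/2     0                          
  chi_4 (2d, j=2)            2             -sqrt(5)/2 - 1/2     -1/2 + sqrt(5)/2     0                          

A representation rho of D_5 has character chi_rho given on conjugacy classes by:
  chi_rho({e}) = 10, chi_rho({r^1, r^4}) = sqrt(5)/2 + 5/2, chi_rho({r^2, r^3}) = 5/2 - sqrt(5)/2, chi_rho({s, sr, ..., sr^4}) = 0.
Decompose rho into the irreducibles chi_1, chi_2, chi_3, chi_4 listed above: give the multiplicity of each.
Multiplicities: chi_1: 2, chi_2: 2, chi_3: 2, chi_4: 1.

Proof sketch: Use <chi_rho, chi> = (1/|G|) sum_C |C| * chi_rho(C) * conj(chi(C)) with |G| = 10 for each irreducible chi in the table:
  <chi_rho, chi_1> = (1/10)[1*(10)*conj(1) + 2*(sqrt(5)/2 + 5/2)*conj(1) + 2*(5/2 - sqrt(5)/2)*conj(1) + 5*(0)*conj(1)]
      = (1/10)[(10) + (sqrt(5) + 5) + (5 - sqrt(5)) + (0)] = 20/10 = 2
  <chi_rho, chi_2> = (1/10)[1*(10)*conj(1) + 2*(sqrt(5)/2 + 5/2)*conj(1) + 2*(5/2 - sqrt(5)/2)*conj(1) + 5*(0)*conj(-1)]
      = (1/10)[(10) + (sqrt(5) + 5) + (5 - sqrt(5)) + (0)] = 20/10 = 2
  <chi_rho, chi_3> = (1/10)[1*(10)*conj(2) + 2*(sqrt(5)/2 + 5/2)*conj(-1/2 + sqrt(5)/2) + 2*(5/2 - sqrt(5)/2)*conj(-sqrt(5)/2 - 1/2) + 5*(0)*conj(0)]
      = (1/10)[(20) + (2*sqrt(5)) + (-2*sqrt(5)) + (0)] = 20/10 = 2
  <chi_rho, chi_4> = (1/10)[1*(10)*conj(2) + 2*(sqrt(5)/2 + 5/2)*conj(-sqrt(5)/2 - 1/2) + 2*(5/2 - sqrt(5)/2)*conj(-1/2 + sqrt(5)/2) + 5*(0)*conj(0)]
      = (1/10)[(20) + (-3*sqrt(5) - 5) + (-5 + 3*sqrt(5)) + (0)] = 10/10 = 1
Dimension check: dim(rho) = sum (mult * dim) = 2*1 + 2*1 + 2*2 + 1*2 = 10 = chi_rho(e) = 10.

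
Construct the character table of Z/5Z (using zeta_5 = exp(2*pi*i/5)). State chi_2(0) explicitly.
Character table of Z/5Z (irreps indexed chi_0,...,chi_4 with chi_k(m) = zeta_5^(k*m), zeta_5 = exp(2*pi*i/5)):
  irrep \ class  {0} (size 1)  {1} (size 1)    {2} (size 1)    {3} (size 1)    {4} (size 1)  
  chi_0          1             1               1               1               1             
  chi_1          1             exp(2*I*pi/5)   exp(4*I*pi/5)   exp(-4*I*pi/5)  exp(-2*I*pi/5)
  chi_2          1             exp(4*I*pi/5)   exp(-2*I*pi/5)  exp(2*I*pi/5)   exp(-4*I*pi/5)
  chi_3          1             exp(-4*I*pi/5)  exp(2*I*pi/5)   exp(-2*I*pi/5)  exp(4*I*pi/5) 
  chi_4          1             exp(-2*I*pi/5)  exp(-4*I*pi/5)  exp(4*I*pi/5)   exp(2*I*pi/5) 

Spot check: chi_2(0) = zeta_5^(2*0) = zeta_5^0 = 1.

Derivation: Z/5Z is abelian, so all 5 irreducible complex representations are 1-dimensional. They are given by chi_k(m) = zeta_5^(k*m) for k = 0,...,4. Row orthogonality: sum_m chi_k(m) conj(chi_l(m)) = 5 * [k = l].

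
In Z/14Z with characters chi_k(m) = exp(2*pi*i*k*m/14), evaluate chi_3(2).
chi_3(2) = zeta_14^6 = exp(6*I*pi/7)

Argument: chi_3(2) = zeta_14^(3*2) = zeta_14^6. Since zeta_14^14 = 1, this equals zeta_14^6 = exp(2*pi*i*6/14) = exp(6*I*pi/7).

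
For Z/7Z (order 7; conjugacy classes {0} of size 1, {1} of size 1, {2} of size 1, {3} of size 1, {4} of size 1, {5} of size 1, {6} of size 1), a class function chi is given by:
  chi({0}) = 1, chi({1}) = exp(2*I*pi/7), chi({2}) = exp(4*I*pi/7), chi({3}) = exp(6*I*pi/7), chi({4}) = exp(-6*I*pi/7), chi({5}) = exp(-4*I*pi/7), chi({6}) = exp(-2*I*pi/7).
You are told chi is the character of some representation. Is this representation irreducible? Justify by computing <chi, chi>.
Irreducible: <chi, chi> = 1.

Solution. <chi, chi> = (1/|G|) sum_C |C| * |chi(C)|^2 = (1/7)[1*|1|^2 + 1*|exp(2*I*pi/7)|^2 + 1*|exp(4*I*pi/7)|^2 + 1*|exp(6*I*pi/7)|^2 + 1*|exp(-6*I*pi/7)|^2 + 1*|exp(-4*I*pi/7)|^2 + 1*|exp(-2*I*pi/7)|^2]
  = (1/7)[(1) + (1) + (1) + (1) + (1) + (1) + (1)] = 7/7 = 1.
(Exp terms are combined using exp(i*s)*conj(exp(i*t)) = exp(i*(s-t)), and sums of them are collapsed using the identity that for every m > 1 the m distinct m-th roots of unity sum to 0, e.g. 1 + exp(2*I*pi/3) + exp(-2*I*pi/3) = 0.)
A character is irreducible iff <chi, chi> = 1, so this representation is irreducible.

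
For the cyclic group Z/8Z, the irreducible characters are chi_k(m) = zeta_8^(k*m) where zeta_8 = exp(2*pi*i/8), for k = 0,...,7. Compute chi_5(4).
chi_5(4) = zeta_8^20 = -1

chi_5(4) = zeta_8^(5*4) = zeta_8^20. Since zeta_8^8 = 1, this equals zeta_8^4 = exp(2*pi*i*4/8) = -1.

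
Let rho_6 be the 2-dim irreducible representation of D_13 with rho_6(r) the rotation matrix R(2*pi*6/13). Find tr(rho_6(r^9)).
chi_{rho_6}(r^9) = 2*cos(2*pi*6*9/13) = 2*cos(108*pi/13)

Details: rho_6(r^9) is rotation by angle 2*pi*6*9/13, whose trace is 2*cos(2*pi*6*9/13) = 2*cos(108*pi/13).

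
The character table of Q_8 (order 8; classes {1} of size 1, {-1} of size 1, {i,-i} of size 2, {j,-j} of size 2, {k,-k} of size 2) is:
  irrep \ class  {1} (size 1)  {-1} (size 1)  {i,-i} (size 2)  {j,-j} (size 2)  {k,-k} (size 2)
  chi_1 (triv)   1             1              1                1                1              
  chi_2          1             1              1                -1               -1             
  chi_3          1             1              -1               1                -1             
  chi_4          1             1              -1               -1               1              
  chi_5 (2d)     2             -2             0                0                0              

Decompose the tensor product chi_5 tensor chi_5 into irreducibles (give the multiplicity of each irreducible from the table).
chi_5 tensor chi_5 = chi_1 + chi_2 + chi_3 + chi_4 (all other irreducibles have multiplicity 0).

Working: The character of a tensor product is the pointwise product (chi_5 * chi_5)(C) = chi_5(C) * chi_5(C):
  {1}: (2)*(2), {-1}: (-2)*(-2), {i,-i}: (0)*(0), {j,-j}: (0)*(0), {k,-k}: (0)*(0)
so (chi_5 * chi_5) takes values
  {1} -> 4, {-1} -> 4, {i,-i} -> 0, {j,-j} -> 0, {k,-k} -> 0.
Now take the inner product of this character with each irreducible chi from the table, <chi_5*chi_5, chi> = (1/8) sum_C |C| (chi_5*chi_5)(C) conj(chi(C)):
  <chi_5*chi_5, chi_1> = (1/8)[1*(4)*conj(1) + 1*(4)*conj(1) + 2*(0)*conj(1) + 2*(0)*conj(1) + 2*(0)*conj(1)]
      = (1/8)[(4) + (4) + (0) + (0) + (0)] = 8/8 = 1
  <chi_5*chi_5, chi_2> = (1/8)[1*(4)*conj(1) + 1*(4)*conj(1) + 2*(0)*conj(1) + 2*(0)*conj(-1) + 2*(0)*conj(-1)]
      = (1/8)[(4) + (4) + (0) + (0) + (0)] = 8/8 = 1
  <chi_5*chi_5, chi_3> = (1/8)[1*(4)*conj(1) + 1*(4)*conj(1) + 2*(0)*conj(-1) + 2*(0)*conj(1) + 2*(0)*conj(-1)]
      = (1/8)[(4) + (4) + (0) + (0) + (0)] = 8/8 = 1
  <chi_5*chi_5, chi_4> = (1/8)[1*(4)*conj(1) + 1*(4)*conj(1) + 2*(0)*conj(-1) + 2*(0)*conj(-1) + 2*(0)*conj(1)]
      = (1/8)[(4) + (4) + (0) + (0) + (0)] = 8/8 = 1
  <chi_5*chi_5, chi_5> = (1/8)[1*(4)*conj(2) + 1*(4)*conj(-2) + 2*(0)*conj(0) + 2*(0)*conj(0) + 2*(0)*conj(0)]
      = (1/8)[(8) + (-8) + (0) + (0) + (0)] = 0/8 = 0
Hence the multiplicities are chi_1: 1, chi_2: 1, chi_3: 1, chi_4: 1. Dimension check: dim(chi_5)*dim(chi_5) = 2*2 = 4 and sum (mult * dim) = 1*1 + 1*1 + 1*1 + 1*1 = 4.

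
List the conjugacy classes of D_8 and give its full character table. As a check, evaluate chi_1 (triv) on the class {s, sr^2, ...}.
Conjugacy classes: {e} of size 1, {r^4} of size 1, {r^1, r^7} of size 2, {r^2, r^6} of size 2, {r^3, r^5} of size 2, {s, sr^2, ...} of size 4, {sr, sr^3, ...} of size 4.
Character table:
  irrep \ class              {e} (size 1)  {r^4} (size 1)  {r^1, r^7} (size 2)  {r^2, r^6} (size 2)  {r^3, r^5} (size 2)  {s, sr^2, ...} (size 4)  {sr, sr^3, ...} (size 4)
  chi_1 (triv)               1             1               1                    1                    1                    1                        1                       
  chi_2 (sign: r->1, s->-1)  1             1               1                    1                    1                    -1                       -1                      
  chi_3 (r->-1, s->1)        1             1               -1                   1                    -1                   1                        -1                      
  chi_4 (r->-1, s->-1)       1             1               -1                   1                    -1                   -1                       1                       
  chi_5 (2d, j=1)            2             -2              sqrt(2)              0                    -sqrt(2)             0                        0                       
  chi_6 (2d, j=2)            2             2               0                    -2                   0                    0                        0                       
  chi_7 (2d, j=3)            2             -2              -sqrt(2)             0                    sqrt(2)              0                        0                       

Spot check: chi_1 (triv) on {s, sr^2, ...} = 1.

Reasoning: D_8 has order 2*8 = 16 with 7 conjugacy classes, hence 7 irreducibles. Sum of squared dims 1 + 1 + 1 + 1 + 4 + 4 + 4 = 16 = |G|. Linear characters come from the abelianisation; the 2-dimensional irreps have character r^k -> 2*cos(2*pi*j*k/8), reflections -> 0.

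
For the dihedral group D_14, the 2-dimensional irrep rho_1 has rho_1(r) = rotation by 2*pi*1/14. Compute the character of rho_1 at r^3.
chi_{rho_1}(r^3) = 2*cos(2*pi*1*3/14) = 2*cos(3*pi/7)

Derivation: rho_1(r^3) is rotation by angle 2*pi*1*3/14, whose trace is 2*cos(2*pi*1*3/14) = 2*cos(3*pi/7).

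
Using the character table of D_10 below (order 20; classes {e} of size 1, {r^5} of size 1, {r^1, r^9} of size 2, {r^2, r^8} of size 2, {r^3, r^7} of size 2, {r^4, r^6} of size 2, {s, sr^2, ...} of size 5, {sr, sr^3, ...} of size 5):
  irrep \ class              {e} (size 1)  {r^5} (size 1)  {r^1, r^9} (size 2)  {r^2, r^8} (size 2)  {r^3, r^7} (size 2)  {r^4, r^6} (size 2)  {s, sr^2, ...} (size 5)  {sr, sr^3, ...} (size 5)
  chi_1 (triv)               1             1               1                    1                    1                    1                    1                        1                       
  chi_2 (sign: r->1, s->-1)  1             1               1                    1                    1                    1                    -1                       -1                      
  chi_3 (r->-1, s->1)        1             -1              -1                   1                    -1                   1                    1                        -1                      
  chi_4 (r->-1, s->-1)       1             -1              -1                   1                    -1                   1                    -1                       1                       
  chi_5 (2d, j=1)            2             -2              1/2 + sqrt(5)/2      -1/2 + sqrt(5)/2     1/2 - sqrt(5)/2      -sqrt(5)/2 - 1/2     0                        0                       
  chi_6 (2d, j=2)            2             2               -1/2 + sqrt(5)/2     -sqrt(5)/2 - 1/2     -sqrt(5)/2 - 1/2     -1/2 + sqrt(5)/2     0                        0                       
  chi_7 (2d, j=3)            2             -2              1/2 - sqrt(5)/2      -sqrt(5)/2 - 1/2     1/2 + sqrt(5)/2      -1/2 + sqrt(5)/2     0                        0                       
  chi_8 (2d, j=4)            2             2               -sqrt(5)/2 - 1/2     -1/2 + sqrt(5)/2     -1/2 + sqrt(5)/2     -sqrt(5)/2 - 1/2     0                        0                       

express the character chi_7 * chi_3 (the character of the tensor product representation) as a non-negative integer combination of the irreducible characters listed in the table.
chi_7 tensor chi_3 = chi_6 (all other irreducibles have multiplicity 0).

The character of a tensor product is the pointwise product (chi_7 * chi_3)(C) = chi_7(C) * chi_3(C):
  {e}: (2)*(1), {r^5}: (-2)*(-1), {r^1, r^9}: (1/2 - sqrt(5)/2)*(-1), {r^2, r^8}: (-sqrt(5)/2 - 1/2)*(1), {r^3, r^7}: (1/2 + sqrt(5)/2)*(-1), {r^4, r^6}: (-1/2 + sqrt(5)/2)*(1), {s, sr^2, ...}: (0)*(1), {sr, sr^3, ...}: (0)*(-1)
so (chi_7 * chi_3) takes values
  {e} -> 2, {r^5} -> 2, {r^1, r^9} -> -1/2 + sqrt(5)/2, {r^2, r^8} -> -sqrt(5)/2 - 1/2, {r^3, r^7} -> -sqrt(5)/2 - 1/2, {r^4, r^6} -> -1/2 + sqrt(5)/2, {s, sr^2, ...} -> 0, {sr, sr^3, ...} -> 0.
Now take the inner product of this character with each irreducible chi from the table, <chi_7*chi_3, chi> = (1/20) sum_C |C| (chi_7*chi_3)(C) conj(chi(C)):
  <chi_7*chi_3, chi_1> = (1/20)[1*(2)*conj(1) + 1*(2)*conj(1) + 2*(-1/2 + sqrt(5)/2)*conj(1) + 2*(-sqrt(5)/2 - 1/2)*conj(1) + 2*(-sqrt(5)/2 - 1/2)*conj(1) + 2*(-1/2 + sqrt(5)/2)*conj(1) + 5*(0)*conj(1) + 5*(0)*conj(1)]
      = (1/20)[(2) + (2) + (-1 + sqrt(5)) + (-sqrt(5) - 1) + (-sqrt(5) - 1) + (-1 + sqrt(5)) + (0) + (0)] = 0/20 = 0
  <chi_7*chi_3, chi_2> = (1/20)[1*(2)*conj(1) + 1*(2)*conj(1) + 2*(-1/2 + sqrt(5)/2)*conj(1) + 2*(-sqrt(5)/2 - 1/2)*conj(1) + 2*(-sqrt(5)/2 - 1/2)*conj(1) + 2*(-1/2 + sqrt(5)/2)*conj(1) + 5*(0)*conj(-1) + 5*(0)*conj(-1)]
      = (1/20)[(2) + (2) + (-1 + sqrt(5)) + (-sqrt(5) - 1) + (-sqrt(5) - 1) + (-1 + sqrt(5)) + (0) + (0)] = 0/20 = 0
  <chi_7*chi_3, chi_3> = (1/20)[1*(2)*conj(1) + 1*(2)*conj(-1) + 2*(-1/2 + sqrt(5)/2)*conj(-1) + 2*(-sqrt(5)/2 - 1/2)*conj(1) + 2*(-sqrt(5)/2 - 1/2)*conj(-1) + 2*(-1/2 + sqrt(5)/2)*conj(1) + 5*(0)*conj(1) + 5*(0)*conj(-1)]
      = (1/20)[(2) + (-2) + (1 - sqrt(5)) + (-sqrt(5) - 1) + (1 + sqrt(5)) + (-1 + sqrt(5)) + (0) + (0)] = 0/20 = 0
  <chi_7*chi_3, chi_4> = (1/20)[1*(2)*conj(1) + 1*(2)*conj(-1) + 2*(-1/2 + sqrt(5)/2)*conj(-1) + 2*(-sqrt(5)/2 - 1/2)*conj(1) + 2*(-sqrt(5)/2 - 1/2)*conj(-1) + 2*(-1/2 + sqrt(5)/2)*conj(1) + 5*(0)*conj(-1) + 5*(0)*conj(1)]
      = (1/20)[(2) + (-2) + (1 - sqrt(5)) + (-sqrt(5) - 1) + (1 + sqrt(5)) + (-1 + sqrt(5)) + (0) + (0)] = 0/20 = 0
  <chi_7*chi_3, chi_5> = (1/20)[1*(2)*conj(2) + 1*(2)*conj(-2) + 2*(-1/2 + sqrt(5)/2)*conj(1/2 + sqrt(5)/2) + 2*(-sqrt(5)/2 - 1/2)*conj(-1/2 + sqrt(5)/2) + 2*(-sqrt(5)/2 - 1/2)*conj(1/2 - sqrt(5)/2) + 2*(-1/2 + sqrt(5)/2)*conj(-sqrt(5)/2 - 1/2) + 5*(0)*conj(0) + 5*(0)*conj(0)]
      = (1/20)[(4) + (-4) + (2) + (-2) + (2) + (-2) + (0) + (0)] = 0/20 = 0
  <chi_7*chi_3, chi_6> = (1/20)[1*(2)*conj(2) + 1*(2)*conj(2) + 2*(-1/2 + sqrt(5)/2)*conj(-1/2 + sqrt(5)/2) + 2*(-sqrt(5)/2 - 1/2)*conj(-sqrt(5)/2 - 1/2) + 2*(-sqrt(5)/2 - 1/2)*conj(-sqrt(5)/2 - 1/2) + 2*(-1/2 + sqrt(5)/2)*conj(-1/2 + sqrt(5)/2) + 5*(0)*conj(0) + 5*(0)*conj(0)]
      = (1/20)[(4) + (4) + (3 - sqrt(5)) + (sqrt(5) + 3) + (sqrt(5) + 3) + (3 - sqrt(5)) + (0) + (0)] = 20/20 = 1
  <chi_7*chi_3, chi_7> = (1/20)[1*(2)*conj(2) + 1*(2)*conj(-2) + 2*(-1/2 + sqrt(5)/2)*conj(1/2 - sqrt(5)/2) + 2*(-sqrt(5)/2 - 1/2)*conj(-sqrt(5)/2 - 1/2) + 2*(-sqrt(5)/2 - 1/2)*conj(1/2 + sqrt(5)/2) + 2*(-1/2 + sqrt(5)/2)*conj(-1/2 + sqrt(5)/2) + 5*(0)*conj(0) + 5*(0)*conj(0)]
      = (1/20)[(4) + (-4) + (-3 + sqrt(5)) + (sqrt(5) + 3) + (-3 - sqrt(5)) + (3 - sqrt(5)) + (0) + (0)] = 0/20 = 0
  <chi_7*chi_3, chi_8> = (1/20)[1*(2)*conj(2) + 1*(2)*conj(2) + 2*(-1/2 + sqrt(5)/2)*conj(-sqrt(5)/2 - 1/2) + 2*(-sqrt(5)/2 - 1/2)*conj(-1/2 + sqrt(5)/2) + 2*(-sqrt(5)/2 - 1/2)*conj(-1/2 + sqrt(5)/2) + 2*(-1/2 + sqrt(5)/2)*conj(-sqrt(5)/2 - 1/2) + 5*(0)*conj(0) + 5*(0)*conj(0)]
      = (1/20)[(4) + (4) + (-2) + (-2) + (-2) + (-2) + (0) + (0)] = 0/20 = 0
Hence the multiplicities are chi_6: 1. Dimension check: dim(chi_7)*dim(chi_3) = 2*1 = 2 and sum (mult * dim) = 1*2 = 2.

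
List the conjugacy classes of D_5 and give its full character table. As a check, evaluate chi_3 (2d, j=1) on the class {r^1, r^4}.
Conjugacy classes: {e} of size 1, {r^1, r^4} of size 2, {r^2, r^3} of size 2, {s, sr, ..., sr^4} of size 5.
Character table:
  irrep \ class              {e} (size 1)  {r^1, r^4} (size 2)  {r^2, r^3} (size 2)  {s, sr, ..., sr^4} (size 5)
  chi_1 (triv)               1             1                    1                    1                          
  chi_2 (sign: r->1, s->-1)  1             1                    1                    -1                         
  chi_3 (2d, j=1)            2             -1/2 + sqrt(5)/2     -sqrt(5)/2 - 1/2     0                          
  chi_4 (2d, j=2)            2             -sqrt(5)/2 - 1/2     -1/2 + sqrt(5)/2     0                          

Spot check: chi_3 (2d, j=1) on {r^1, r^4} = -1/2 + sqrt(5)/2.

Solution. D_5 has order 2*5 = 10 with 4 conjugacy classes, hence 4 irreducibles. Sum of squared dims 1 + 1 + 4 + 4 = 10 = |G|. Linear characters come from the abelianisation; the 2-dimensional irreps have character r^k -> 2*cos(2*pi*j*k/5), reflections -> 0.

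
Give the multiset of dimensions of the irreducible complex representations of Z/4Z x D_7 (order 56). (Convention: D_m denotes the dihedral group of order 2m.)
Dimensions: 1, 1, 1, 1, 1, 1, 1, 1, 2, 2, 2, 2, 2, 2, 2, 2, 2, 2, 2, 2

Explanation: There are 20 irreducibles (= number of conjugacy classes). Their dimensions d_i satisfy sum d_i^2 = |G| = 56: 1 + 1 + 1 + 1 + 1 + 1 + 1 + 1 + 4 + 4 + 4 + 4 + 4 + 4 + 4 + 4 + 4 + 4 + 4 + 4 = 56. (For the product with Z/4Z: each of the 4 1-dim characters of Z/4Z tensors with each irrep of D_7, giving 4 copies of each D_7-dimension.)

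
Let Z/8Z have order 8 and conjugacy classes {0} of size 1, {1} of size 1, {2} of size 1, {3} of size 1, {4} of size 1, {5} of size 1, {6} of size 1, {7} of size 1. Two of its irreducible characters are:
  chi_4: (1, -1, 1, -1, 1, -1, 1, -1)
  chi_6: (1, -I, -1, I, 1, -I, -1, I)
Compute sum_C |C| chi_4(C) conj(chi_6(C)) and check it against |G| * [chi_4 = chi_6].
Sum = 0; so <chi_4, chi_6> = 0 (distinct irreducibles are orthogonal).

Proof sketch: Compute term by term over conjugacy classes (|C| * chi_4(C) * conj(chi_6(C))):
  1*(1)*conj(1) + 1*(-1)*conj(-I) + 1*(1)*conj(-1) + 1*(-1)*conj(I) + 1*(1)*conj(1) + 1*(-1)*conj(-I) + 1*(1)*conj(-1) + 1*(-1)*conj(I)
  = (1) + (-I) + (-1) + (I) + (1) + (-I) + (-1) + (I)
  = 0.
(Exp terms are combined using exp(i*s)*conj(exp(i*t)) = exp(i*(s-t)), and sums of them are collapsed using the identity that for every m > 1 the m distinct m-th roots of unity sum to 0, e.g. 1 + exp(2*I*pi/3) + exp(-2*I*pi/3) = 0.)
Dividing by |G| = 8 gives 0/8 = 0, matching the row-orthogonality relation <chi_4, chi_6> = [chi_4 = chi_6].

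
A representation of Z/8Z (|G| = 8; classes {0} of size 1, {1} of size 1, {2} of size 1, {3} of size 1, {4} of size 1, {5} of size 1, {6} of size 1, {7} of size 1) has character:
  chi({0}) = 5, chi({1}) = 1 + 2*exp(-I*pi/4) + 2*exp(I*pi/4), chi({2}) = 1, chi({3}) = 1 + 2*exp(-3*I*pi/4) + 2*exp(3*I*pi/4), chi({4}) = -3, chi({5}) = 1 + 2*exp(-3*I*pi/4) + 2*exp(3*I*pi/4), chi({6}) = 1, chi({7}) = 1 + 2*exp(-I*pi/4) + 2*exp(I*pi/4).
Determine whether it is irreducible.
Not irreducible (reducible): <chi, chi> = 9 > 1.

Details: <chi, chi> = (1/|G|) sum_C |C| * |chi(C)|^2 = (1/8)[1*|5|^2 + 1*|1 + 2*exp(-I*pi/4) + 2*exp(I*pi/4)|^2 + 1*|1|^2 + 1*|1 + 2*exp(-3*I*pi/4) + 2*exp(3*I*pi/4)|^2 + 1*|-3|^2 + 1*|1 + 2*exp(-3*I*pi/4) + 2*exp(3*I*pi/4)|^2 + 1*|1|^2 + 1*|1 + 2*exp(-I*pi/4) + 2*exp(I*pi/4)|^2]
  = (1/8)[(25) + (9 + 4*exp(-I*pi/4) + 4*exp(I*pi/4)) + (1) + (9 + 4*exp(-3*I*pi/4) + 4*exp(3*I*pi/4)) + (9) + (9 + 4*exp(-3*I*pi/4) + 4*exp(3*I*pi/4)) + (1) + (9 + 4*exp(-I*pi/4) + 4*exp(I*pi/4))] = 72/8 = 9.
(Exp terms are combined using exp(i*s)*conj(exp(i*t)) = exp(i*(s-t)), and sums of them are collapsed using the identity that for every m > 1 the m distinct m-th roots of unity sum to 0, e.g. 1 + exp(2*I*pi/3) + exp(-2*I*pi/3) = 0.)
A character is irreducible iff <chi, chi> = 1, so this representation is reducible.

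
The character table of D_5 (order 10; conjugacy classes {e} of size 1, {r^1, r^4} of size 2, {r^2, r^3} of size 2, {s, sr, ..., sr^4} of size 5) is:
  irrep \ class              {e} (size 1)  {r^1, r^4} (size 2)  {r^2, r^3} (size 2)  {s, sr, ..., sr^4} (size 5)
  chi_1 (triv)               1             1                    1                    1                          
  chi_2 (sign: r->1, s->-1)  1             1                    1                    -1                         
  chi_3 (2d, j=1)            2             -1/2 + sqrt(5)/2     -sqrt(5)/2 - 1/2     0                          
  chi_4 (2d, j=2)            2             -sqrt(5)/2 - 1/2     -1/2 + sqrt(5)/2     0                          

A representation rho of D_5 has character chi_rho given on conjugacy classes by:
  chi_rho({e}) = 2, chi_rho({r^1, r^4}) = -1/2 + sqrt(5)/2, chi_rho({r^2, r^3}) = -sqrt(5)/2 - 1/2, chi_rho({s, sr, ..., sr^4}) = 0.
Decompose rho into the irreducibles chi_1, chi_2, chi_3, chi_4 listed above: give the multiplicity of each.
Multiplicities: chi_1: 0, chi_2: 0, chi_3: 1, chi_4: 0.

Proof sketch: Use <chi_rho, chi> = (1/|G|) sum_C |C| * chi_rho(C) * conj(chi(C)) with |G| = 10 for each irreducible chi in the table:
  <chi_rho, chi_1> = (1/10)[1*(2)*conj(1) + 2*(-1/2 + sqrt(5)/2)*conj(1) + 2*(-sqrt(5)/2 - 1/2)*conj(1) + 5*(0)*conj(1)]
      = (1/10)[(2) + (-1 + sqrt(5)) + (-sqrt(5) - 1) + (0)] = 0/10 = 0
  <chi_rho, chi_2> = (1/10)[1*(2)*conj(1) + 2*(-1/2 + sqrt(5)/2)*conj(1) + 2*(-sqrt(5)/2 - 1/2)*conj(1) + 5*(0)*conj(-1)]
      = (1/10)[(2) + (-1 + sqrt(5)) + (-sqrt(5) - 1) + (0)] = 0/10 = 0
  <chi_rho, chi_3> = (1/10)[1*(2)*conj(2) + 2*(-1/2 + sqrt(5)/2)*conj(-1/2 + sqrt(5)/2) + 2*(-sqrt(5)/2 - 1/2)*conj(-sqrt(5)/2 - 1/2) + 5*(0)*conj(0)]
      = (1/10)[(4) + (3 - sqrt(5)) + (sqrt(5) + 3) + (0)] = 10/10 = 1
  <chi_rho, chi_4> = (1/10)[1*(2)*conj(2) + 2*(-1/2 + sqrt(5)/2)*conj(-sqrt(5)/2 - 1/2) + 2*(-sqrt(5)/2 - 1/2)*conj(-1/2 + sqrt(5)/2) + 5*(0)*conj(0)]
      = (1/10)[(4) + (-2) + (-2) + (0)] = 0/10 = 0
Dimension check: dim(rho) = sum (mult * dim) = 0*1 + 0*1 + 1*2 + 0*2 = 2 = chi_rho(e) = 2.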